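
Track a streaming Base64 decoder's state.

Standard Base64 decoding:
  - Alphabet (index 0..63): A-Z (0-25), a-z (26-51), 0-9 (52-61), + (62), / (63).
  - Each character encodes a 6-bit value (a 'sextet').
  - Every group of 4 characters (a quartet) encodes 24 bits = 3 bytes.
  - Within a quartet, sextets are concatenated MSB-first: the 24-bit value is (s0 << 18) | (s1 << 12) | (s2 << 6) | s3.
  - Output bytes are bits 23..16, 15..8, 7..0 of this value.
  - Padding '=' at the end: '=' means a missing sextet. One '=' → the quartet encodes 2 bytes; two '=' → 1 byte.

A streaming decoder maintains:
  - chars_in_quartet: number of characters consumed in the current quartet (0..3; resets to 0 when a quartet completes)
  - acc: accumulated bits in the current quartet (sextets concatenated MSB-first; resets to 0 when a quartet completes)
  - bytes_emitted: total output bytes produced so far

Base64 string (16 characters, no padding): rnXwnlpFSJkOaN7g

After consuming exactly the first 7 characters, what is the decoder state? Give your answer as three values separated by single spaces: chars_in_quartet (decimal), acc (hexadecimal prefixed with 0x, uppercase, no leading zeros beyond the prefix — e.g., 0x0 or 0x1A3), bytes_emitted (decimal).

Answer: 3 0x27969 3

Derivation:
After char 0 ('r'=43): chars_in_quartet=1 acc=0x2B bytes_emitted=0
After char 1 ('n'=39): chars_in_quartet=2 acc=0xAE7 bytes_emitted=0
After char 2 ('X'=23): chars_in_quartet=3 acc=0x2B9D7 bytes_emitted=0
After char 3 ('w'=48): chars_in_quartet=4 acc=0xAE75F0 -> emit AE 75 F0, reset; bytes_emitted=3
After char 4 ('n'=39): chars_in_quartet=1 acc=0x27 bytes_emitted=3
After char 5 ('l'=37): chars_in_quartet=2 acc=0x9E5 bytes_emitted=3
After char 6 ('p'=41): chars_in_quartet=3 acc=0x27969 bytes_emitted=3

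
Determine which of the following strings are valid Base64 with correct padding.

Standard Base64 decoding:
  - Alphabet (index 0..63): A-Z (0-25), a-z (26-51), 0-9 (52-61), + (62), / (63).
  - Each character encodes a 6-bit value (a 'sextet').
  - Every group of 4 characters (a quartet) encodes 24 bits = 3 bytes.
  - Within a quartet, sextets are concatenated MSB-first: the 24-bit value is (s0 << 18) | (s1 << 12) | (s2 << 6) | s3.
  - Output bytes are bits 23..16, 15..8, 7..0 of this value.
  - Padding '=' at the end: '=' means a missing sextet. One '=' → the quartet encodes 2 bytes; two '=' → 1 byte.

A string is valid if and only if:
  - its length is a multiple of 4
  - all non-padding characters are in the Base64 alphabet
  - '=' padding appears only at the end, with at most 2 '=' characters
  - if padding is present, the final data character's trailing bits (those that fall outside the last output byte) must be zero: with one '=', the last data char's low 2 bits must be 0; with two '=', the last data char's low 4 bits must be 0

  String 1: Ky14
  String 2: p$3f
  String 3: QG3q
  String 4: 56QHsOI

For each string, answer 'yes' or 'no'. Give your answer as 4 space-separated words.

Answer: yes no yes no

Derivation:
String 1: 'Ky14' → valid
String 2: 'p$3f' → invalid (bad char(s): ['$'])
String 3: 'QG3q' → valid
String 4: '56QHsOI' → invalid (len=7 not mult of 4)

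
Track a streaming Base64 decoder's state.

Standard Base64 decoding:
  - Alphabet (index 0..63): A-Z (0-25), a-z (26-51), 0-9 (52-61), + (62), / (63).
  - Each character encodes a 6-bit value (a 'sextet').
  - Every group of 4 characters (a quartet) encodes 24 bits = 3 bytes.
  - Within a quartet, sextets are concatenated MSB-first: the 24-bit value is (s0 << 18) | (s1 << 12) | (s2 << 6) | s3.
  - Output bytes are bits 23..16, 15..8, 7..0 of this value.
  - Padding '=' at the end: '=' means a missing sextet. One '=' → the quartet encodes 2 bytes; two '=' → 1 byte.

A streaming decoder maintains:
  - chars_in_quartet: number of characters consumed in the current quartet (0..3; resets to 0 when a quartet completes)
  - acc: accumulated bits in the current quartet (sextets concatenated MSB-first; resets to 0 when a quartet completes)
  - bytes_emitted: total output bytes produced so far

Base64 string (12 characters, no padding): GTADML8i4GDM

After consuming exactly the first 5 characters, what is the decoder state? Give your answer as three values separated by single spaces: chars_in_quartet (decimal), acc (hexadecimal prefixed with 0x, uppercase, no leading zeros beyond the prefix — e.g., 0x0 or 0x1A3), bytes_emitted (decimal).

Answer: 1 0xC 3

Derivation:
After char 0 ('G'=6): chars_in_quartet=1 acc=0x6 bytes_emitted=0
After char 1 ('T'=19): chars_in_quartet=2 acc=0x193 bytes_emitted=0
After char 2 ('A'=0): chars_in_quartet=3 acc=0x64C0 bytes_emitted=0
After char 3 ('D'=3): chars_in_quartet=4 acc=0x193003 -> emit 19 30 03, reset; bytes_emitted=3
After char 4 ('M'=12): chars_in_quartet=1 acc=0xC bytes_emitted=3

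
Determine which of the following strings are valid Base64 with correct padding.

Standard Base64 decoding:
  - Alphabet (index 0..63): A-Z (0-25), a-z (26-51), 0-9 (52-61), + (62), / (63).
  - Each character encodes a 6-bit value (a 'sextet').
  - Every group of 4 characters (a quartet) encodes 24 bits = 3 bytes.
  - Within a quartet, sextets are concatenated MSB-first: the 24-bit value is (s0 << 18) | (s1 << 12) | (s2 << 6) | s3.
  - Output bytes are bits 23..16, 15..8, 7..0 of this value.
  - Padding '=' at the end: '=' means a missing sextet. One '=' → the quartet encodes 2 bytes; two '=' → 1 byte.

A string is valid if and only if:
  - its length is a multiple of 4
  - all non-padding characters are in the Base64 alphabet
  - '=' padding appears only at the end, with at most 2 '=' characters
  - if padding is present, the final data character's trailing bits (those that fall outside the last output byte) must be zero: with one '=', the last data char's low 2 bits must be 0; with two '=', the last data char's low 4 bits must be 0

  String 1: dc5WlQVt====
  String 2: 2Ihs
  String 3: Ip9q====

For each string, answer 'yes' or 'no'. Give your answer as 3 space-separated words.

Answer: no yes no

Derivation:
String 1: 'dc5WlQVt====' → invalid (4 pad chars (max 2))
String 2: '2Ihs' → valid
String 3: 'Ip9q====' → invalid (4 pad chars (max 2))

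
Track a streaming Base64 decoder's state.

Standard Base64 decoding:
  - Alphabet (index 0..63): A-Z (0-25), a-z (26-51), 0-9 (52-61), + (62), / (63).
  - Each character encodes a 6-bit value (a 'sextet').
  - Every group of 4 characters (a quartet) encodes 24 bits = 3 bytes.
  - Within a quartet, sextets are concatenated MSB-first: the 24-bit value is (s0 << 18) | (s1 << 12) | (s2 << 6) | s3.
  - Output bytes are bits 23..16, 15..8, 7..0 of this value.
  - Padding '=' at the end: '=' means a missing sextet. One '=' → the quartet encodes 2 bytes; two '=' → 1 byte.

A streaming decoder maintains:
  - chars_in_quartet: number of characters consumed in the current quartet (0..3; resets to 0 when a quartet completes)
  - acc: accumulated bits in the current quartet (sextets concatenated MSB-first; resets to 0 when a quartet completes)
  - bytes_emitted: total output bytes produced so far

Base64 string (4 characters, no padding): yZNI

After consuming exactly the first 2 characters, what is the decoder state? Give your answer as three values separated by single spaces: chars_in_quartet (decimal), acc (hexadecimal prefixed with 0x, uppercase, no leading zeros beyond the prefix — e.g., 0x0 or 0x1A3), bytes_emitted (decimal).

After char 0 ('y'=50): chars_in_quartet=1 acc=0x32 bytes_emitted=0
After char 1 ('Z'=25): chars_in_quartet=2 acc=0xC99 bytes_emitted=0

Answer: 2 0xC99 0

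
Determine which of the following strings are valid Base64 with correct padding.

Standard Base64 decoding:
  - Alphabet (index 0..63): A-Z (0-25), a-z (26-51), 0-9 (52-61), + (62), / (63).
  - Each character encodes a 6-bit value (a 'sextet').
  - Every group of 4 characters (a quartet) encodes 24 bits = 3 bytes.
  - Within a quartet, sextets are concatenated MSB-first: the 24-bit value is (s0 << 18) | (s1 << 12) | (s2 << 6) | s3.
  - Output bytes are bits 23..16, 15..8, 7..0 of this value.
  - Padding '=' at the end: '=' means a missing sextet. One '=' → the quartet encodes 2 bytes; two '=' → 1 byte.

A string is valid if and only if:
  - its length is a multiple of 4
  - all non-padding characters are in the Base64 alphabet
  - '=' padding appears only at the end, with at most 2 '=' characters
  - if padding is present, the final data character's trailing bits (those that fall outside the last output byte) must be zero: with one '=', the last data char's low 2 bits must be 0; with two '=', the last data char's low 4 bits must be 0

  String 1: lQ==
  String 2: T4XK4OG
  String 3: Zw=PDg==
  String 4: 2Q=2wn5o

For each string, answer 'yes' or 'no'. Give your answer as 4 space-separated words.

Answer: yes no no no

Derivation:
String 1: 'lQ==' → valid
String 2: 'T4XK4OG' → invalid (len=7 not mult of 4)
String 3: 'Zw=PDg==' → invalid (bad char(s): ['=']; '=' in middle)
String 4: '2Q=2wn5o' → invalid (bad char(s): ['=']; '=' in middle)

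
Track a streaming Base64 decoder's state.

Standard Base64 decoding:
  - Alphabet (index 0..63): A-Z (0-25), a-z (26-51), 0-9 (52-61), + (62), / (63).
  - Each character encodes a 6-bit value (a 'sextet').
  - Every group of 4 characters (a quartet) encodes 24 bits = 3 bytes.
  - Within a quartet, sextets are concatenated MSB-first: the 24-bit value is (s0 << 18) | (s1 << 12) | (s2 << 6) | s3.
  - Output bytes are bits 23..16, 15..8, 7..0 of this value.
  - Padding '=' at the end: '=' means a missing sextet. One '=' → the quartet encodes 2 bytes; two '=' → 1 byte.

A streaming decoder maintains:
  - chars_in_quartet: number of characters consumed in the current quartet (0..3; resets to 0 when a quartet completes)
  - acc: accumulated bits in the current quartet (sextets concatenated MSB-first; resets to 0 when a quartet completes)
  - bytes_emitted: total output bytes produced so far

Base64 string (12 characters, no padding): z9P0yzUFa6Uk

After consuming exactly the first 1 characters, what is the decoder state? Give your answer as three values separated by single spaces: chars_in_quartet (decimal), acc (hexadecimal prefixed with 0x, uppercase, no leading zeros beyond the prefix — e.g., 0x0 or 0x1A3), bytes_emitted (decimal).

After char 0 ('z'=51): chars_in_quartet=1 acc=0x33 bytes_emitted=0

Answer: 1 0x33 0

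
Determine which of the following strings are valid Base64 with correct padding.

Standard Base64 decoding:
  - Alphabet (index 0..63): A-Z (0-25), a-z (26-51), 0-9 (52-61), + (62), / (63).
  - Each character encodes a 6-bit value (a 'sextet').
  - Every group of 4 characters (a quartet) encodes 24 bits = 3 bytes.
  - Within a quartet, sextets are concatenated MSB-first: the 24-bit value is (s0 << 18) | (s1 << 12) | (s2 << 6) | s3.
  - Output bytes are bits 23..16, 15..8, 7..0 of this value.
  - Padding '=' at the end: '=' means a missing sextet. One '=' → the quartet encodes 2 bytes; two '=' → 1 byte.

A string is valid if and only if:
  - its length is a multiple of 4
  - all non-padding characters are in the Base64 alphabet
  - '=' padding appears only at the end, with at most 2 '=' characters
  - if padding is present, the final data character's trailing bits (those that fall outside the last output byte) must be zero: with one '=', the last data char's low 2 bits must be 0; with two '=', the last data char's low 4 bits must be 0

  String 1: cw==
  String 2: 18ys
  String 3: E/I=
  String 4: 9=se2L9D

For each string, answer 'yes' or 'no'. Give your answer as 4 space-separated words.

String 1: 'cw==' → valid
String 2: '18ys' → valid
String 3: 'E/I=' → valid
String 4: '9=se2L9D' → invalid (bad char(s): ['=']; '=' in middle)

Answer: yes yes yes no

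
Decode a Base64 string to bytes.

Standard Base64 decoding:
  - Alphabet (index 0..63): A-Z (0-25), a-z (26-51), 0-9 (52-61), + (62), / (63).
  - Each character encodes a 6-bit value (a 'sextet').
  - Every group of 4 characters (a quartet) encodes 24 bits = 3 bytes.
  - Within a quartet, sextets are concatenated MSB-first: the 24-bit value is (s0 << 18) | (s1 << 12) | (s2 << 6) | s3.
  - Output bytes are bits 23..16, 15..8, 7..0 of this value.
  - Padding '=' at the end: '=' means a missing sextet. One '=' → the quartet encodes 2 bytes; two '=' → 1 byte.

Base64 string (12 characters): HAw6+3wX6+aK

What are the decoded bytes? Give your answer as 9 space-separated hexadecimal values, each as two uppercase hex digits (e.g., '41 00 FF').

After char 0 ('H'=7): chars_in_quartet=1 acc=0x7 bytes_emitted=0
After char 1 ('A'=0): chars_in_quartet=2 acc=0x1C0 bytes_emitted=0
After char 2 ('w'=48): chars_in_quartet=3 acc=0x7030 bytes_emitted=0
After char 3 ('6'=58): chars_in_quartet=4 acc=0x1C0C3A -> emit 1C 0C 3A, reset; bytes_emitted=3
After char 4 ('+'=62): chars_in_quartet=1 acc=0x3E bytes_emitted=3
After char 5 ('3'=55): chars_in_quartet=2 acc=0xFB7 bytes_emitted=3
After char 6 ('w'=48): chars_in_quartet=3 acc=0x3EDF0 bytes_emitted=3
After char 7 ('X'=23): chars_in_quartet=4 acc=0xFB7C17 -> emit FB 7C 17, reset; bytes_emitted=6
After char 8 ('6'=58): chars_in_quartet=1 acc=0x3A bytes_emitted=6
After char 9 ('+'=62): chars_in_quartet=2 acc=0xEBE bytes_emitted=6
After char 10 ('a'=26): chars_in_quartet=3 acc=0x3AF9A bytes_emitted=6
After char 11 ('K'=10): chars_in_quartet=4 acc=0xEBE68A -> emit EB E6 8A, reset; bytes_emitted=9

Answer: 1C 0C 3A FB 7C 17 EB E6 8A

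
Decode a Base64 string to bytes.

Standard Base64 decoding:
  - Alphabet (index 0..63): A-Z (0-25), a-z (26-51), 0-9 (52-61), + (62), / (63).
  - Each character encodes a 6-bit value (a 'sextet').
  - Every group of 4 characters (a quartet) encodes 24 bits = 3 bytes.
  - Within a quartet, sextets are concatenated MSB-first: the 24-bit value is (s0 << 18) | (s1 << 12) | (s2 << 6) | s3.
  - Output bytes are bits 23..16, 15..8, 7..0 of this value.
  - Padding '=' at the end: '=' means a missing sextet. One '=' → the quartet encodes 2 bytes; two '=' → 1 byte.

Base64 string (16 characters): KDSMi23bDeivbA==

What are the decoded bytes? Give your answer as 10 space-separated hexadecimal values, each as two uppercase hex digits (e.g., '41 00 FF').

After char 0 ('K'=10): chars_in_quartet=1 acc=0xA bytes_emitted=0
After char 1 ('D'=3): chars_in_quartet=2 acc=0x283 bytes_emitted=0
After char 2 ('S'=18): chars_in_quartet=3 acc=0xA0D2 bytes_emitted=0
After char 3 ('M'=12): chars_in_quartet=4 acc=0x28348C -> emit 28 34 8C, reset; bytes_emitted=3
After char 4 ('i'=34): chars_in_quartet=1 acc=0x22 bytes_emitted=3
After char 5 ('2'=54): chars_in_quartet=2 acc=0x8B6 bytes_emitted=3
After char 6 ('3'=55): chars_in_quartet=3 acc=0x22DB7 bytes_emitted=3
After char 7 ('b'=27): chars_in_quartet=4 acc=0x8B6DDB -> emit 8B 6D DB, reset; bytes_emitted=6
After char 8 ('D'=3): chars_in_quartet=1 acc=0x3 bytes_emitted=6
After char 9 ('e'=30): chars_in_quartet=2 acc=0xDE bytes_emitted=6
After char 10 ('i'=34): chars_in_quartet=3 acc=0x37A2 bytes_emitted=6
After char 11 ('v'=47): chars_in_quartet=4 acc=0xDE8AF -> emit 0D E8 AF, reset; bytes_emitted=9
After char 12 ('b'=27): chars_in_quartet=1 acc=0x1B bytes_emitted=9
After char 13 ('A'=0): chars_in_quartet=2 acc=0x6C0 bytes_emitted=9
Padding '==': partial quartet acc=0x6C0 -> emit 6C; bytes_emitted=10

Answer: 28 34 8C 8B 6D DB 0D E8 AF 6C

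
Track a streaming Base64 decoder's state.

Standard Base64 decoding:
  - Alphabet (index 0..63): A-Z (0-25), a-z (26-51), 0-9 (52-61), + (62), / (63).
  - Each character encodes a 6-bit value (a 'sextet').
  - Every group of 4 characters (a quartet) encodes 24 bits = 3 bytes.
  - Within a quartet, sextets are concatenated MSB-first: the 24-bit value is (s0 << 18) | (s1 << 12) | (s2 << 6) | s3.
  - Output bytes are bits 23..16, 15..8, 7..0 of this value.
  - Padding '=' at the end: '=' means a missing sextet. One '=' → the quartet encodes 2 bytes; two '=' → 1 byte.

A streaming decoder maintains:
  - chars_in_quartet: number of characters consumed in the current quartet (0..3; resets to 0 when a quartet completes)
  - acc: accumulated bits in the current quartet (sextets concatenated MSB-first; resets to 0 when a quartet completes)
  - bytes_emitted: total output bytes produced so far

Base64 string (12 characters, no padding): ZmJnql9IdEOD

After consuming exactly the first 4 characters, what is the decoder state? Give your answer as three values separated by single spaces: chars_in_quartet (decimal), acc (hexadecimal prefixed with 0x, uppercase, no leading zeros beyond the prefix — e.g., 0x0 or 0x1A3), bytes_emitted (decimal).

Answer: 0 0x0 3

Derivation:
After char 0 ('Z'=25): chars_in_quartet=1 acc=0x19 bytes_emitted=0
After char 1 ('m'=38): chars_in_quartet=2 acc=0x666 bytes_emitted=0
After char 2 ('J'=9): chars_in_quartet=3 acc=0x19989 bytes_emitted=0
After char 3 ('n'=39): chars_in_quartet=4 acc=0x666267 -> emit 66 62 67, reset; bytes_emitted=3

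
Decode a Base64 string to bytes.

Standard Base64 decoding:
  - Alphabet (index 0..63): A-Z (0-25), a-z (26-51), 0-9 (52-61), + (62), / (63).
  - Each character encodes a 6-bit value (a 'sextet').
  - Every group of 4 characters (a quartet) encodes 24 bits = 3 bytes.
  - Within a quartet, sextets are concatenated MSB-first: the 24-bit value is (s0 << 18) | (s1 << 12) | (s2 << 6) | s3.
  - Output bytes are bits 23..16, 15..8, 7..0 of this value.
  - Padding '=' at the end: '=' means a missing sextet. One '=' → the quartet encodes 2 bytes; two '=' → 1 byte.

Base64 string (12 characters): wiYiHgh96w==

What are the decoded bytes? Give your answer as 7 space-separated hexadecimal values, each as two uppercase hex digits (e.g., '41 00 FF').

After char 0 ('w'=48): chars_in_quartet=1 acc=0x30 bytes_emitted=0
After char 1 ('i'=34): chars_in_quartet=2 acc=0xC22 bytes_emitted=0
After char 2 ('Y'=24): chars_in_quartet=3 acc=0x30898 bytes_emitted=0
After char 3 ('i'=34): chars_in_quartet=4 acc=0xC22622 -> emit C2 26 22, reset; bytes_emitted=3
After char 4 ('H'=7): chars_in_quartet=1 acc=0x7 bytes_emitted=3
After char 5 ('g'=32): chars_in_quartet=2 acc=0x1E0 bytes_emitted=3
After char 6 ('h'=33): chars_in_quartet=3 acc=0x7821 bytes_emitted=3
After char 7 ('9'=61): chars_in_quartet=4 acc=0x1E087D -> emit 1E 08 7D, reset; bytes_emitted=6
After char 8 ('6'=58): chars_in_quartet=1 acc=0x3A bytes_emitted=6
After char 9 ('w'=48): chars_in_quartet=2 acc=0xEB0 bytes_emitted=6
Padding '==': partial quartet acc=0xEB0 -> emit EB; bytes_emitted=7

Answer: C2 26 22 1E 08 7D EB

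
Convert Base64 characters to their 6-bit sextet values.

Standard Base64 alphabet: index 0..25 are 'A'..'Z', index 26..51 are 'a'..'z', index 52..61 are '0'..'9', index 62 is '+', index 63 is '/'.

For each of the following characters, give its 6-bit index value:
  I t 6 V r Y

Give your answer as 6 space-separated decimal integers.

'I': A..Z range, ord('I') − ord('A') = 8
't': a..z range, 26 + ord('t') − ord('a') = 45
'6': 0..9 range, 52 + ord('6') − ord('0') = 58
'V': A..Z range, ord('V') − ord('A') = 21
'r': a..z range, 26 + ord('r') − ord('a') = 43
'Y': A..Z range, ord('Y') − ord('A') = 24

Answer: 8 45 58 21 43 24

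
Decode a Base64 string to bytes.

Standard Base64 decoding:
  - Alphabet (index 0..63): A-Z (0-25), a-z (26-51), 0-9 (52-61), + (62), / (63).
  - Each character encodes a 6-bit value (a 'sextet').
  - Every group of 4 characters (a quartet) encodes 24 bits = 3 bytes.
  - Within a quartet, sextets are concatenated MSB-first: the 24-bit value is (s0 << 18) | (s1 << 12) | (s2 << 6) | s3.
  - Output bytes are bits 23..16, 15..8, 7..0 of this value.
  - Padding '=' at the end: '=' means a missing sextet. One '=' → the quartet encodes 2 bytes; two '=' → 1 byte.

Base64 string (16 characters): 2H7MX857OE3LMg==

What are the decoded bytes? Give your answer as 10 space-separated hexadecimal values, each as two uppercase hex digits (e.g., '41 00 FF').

Answer: D8 7E CC 5F CE 7B 38 4D CB 32

Derivation:
After char 0 ('2'=54): chars_in_quartet=1 acc=0x36 bytes_emitted=0
After char 1 ('H'=7): chars_in_quartet=2 acc=0xD87 bytes_emitted=0
After char 2 ('7'=59): chars_in_quartet=3 acc=0x361FB bytes_emitted=0
After char 3 ('M'=12): chars_in_quartet=4 acc=0xD87ECC -> emit D8 7E CC, reset; bytes_emitted=3
After char 4 ('X'=23): chars_in_quartet=1 acc=0x17 bytes_emitted=3
After char 5 ('8'=60): chars_in_quartet=2 acc=0x5FC bytes_emitted=3
After char 6 ('5'=57): chars_in_quartet=3 acc=0x17F39 bytes_emitted=3
After char 7 ('7'=59): chars_in_quartet=4 acc=0x5FCE7B -> emit 5F CE 7B, reset; bytes_emitted=6
After char 8 ('O'=14): chars_in_quartet=1 acc=0xE bytes_emitted=6
After char 9 ('E'=4): chars_in_quartet=2 acc=0x384 bytes_emitted=6
After char 10 ('3'=55): chars_in_quartet=3 acc=0xE137 bytes_emitted=6
After char 11 ('L'=11): chars_in_quartet=4 acc=0x384DCB -> emit 38 4D CB, reset; bytes_emitted=9
After char 12 ('M'=12): chars_in_quartet=1 acc=0xC bytes_emitted=9
After char 13 ('g'=32): chars_in_quartet=2 acc=0x320 bytes_emitted=9
Padding '==': partial quartet acc=0x320 -> emit 32; bytes_emitted=10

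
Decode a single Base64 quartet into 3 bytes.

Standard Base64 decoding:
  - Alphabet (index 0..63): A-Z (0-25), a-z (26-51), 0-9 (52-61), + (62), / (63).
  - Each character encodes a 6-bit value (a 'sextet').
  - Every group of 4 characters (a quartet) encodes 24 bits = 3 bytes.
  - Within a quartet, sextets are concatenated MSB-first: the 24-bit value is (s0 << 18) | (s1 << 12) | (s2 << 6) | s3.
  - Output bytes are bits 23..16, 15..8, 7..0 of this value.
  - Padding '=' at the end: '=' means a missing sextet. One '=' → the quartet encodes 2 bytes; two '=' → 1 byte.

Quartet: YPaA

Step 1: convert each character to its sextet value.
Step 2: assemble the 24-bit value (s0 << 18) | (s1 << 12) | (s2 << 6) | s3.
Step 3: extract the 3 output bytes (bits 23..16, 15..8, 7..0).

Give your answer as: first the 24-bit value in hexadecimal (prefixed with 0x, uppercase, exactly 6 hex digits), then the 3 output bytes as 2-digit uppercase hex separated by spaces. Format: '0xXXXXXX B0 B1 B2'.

Answer: 0x60F680 60 F6 80

Derivation:
Sextets: Y=24, P=15, a=26, A=0
24-bit: (24<<18) | (15<<12) | (26<<6) | 0
      = 0x600000 | 0x00F000 | 0x000680 | 0x000000
      = 0x60F680
Bytes: (v>>16)&0xFF=60, (v>>8)&0xFF=F6, v&0xFF=80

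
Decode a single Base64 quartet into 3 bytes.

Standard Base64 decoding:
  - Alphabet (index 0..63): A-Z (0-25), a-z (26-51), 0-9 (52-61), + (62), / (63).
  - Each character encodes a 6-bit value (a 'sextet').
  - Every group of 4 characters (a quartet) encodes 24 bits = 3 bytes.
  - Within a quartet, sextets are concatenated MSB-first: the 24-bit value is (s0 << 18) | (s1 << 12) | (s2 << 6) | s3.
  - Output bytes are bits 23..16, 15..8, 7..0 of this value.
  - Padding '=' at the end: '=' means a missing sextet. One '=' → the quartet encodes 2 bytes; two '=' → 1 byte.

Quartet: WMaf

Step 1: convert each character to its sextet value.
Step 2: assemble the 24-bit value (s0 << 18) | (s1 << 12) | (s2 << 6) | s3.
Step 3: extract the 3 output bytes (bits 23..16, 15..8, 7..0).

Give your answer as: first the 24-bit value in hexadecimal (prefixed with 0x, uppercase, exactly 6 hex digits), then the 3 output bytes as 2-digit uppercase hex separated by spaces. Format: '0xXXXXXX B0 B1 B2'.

Answer: 0x58C69F 58 C6 9F

Derivation:
Sextets: W=22, M=12, a=26, f=31
24-bit: (22<<18) | (12<<12) | (26<<6) | 31
      = 0x580000 | 0x00C000 | 0x000680 | 0x00001F
      = 0x58C69F
Bytes: (v>>16)&0xFF=58, (v>>8)&0xFF=C6, v&0xFF=9F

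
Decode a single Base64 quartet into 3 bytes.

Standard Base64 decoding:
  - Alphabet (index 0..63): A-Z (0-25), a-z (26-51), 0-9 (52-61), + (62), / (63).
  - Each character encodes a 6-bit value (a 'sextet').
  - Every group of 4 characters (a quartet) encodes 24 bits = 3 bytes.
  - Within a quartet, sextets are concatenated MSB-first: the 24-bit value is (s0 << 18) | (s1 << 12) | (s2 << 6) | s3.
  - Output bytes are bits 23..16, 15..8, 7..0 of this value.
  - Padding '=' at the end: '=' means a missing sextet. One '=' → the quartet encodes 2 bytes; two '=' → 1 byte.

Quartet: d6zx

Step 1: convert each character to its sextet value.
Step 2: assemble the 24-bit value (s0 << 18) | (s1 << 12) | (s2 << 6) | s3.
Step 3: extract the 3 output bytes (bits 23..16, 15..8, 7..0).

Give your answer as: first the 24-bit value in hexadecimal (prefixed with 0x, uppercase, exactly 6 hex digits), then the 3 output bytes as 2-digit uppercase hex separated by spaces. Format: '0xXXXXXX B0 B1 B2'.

Answer: 0x77ACF1 77 AC F1

Derivation:
Sextets: d=29, 6=58, z=51, x=49
24-bit: (29<<18) | (58<<12) | (51<<6) | 49
      = 0x740000 | 0x03A000 | 0x000CC0 | 0x000031
      = 0x77ACF1
Bytes: (v>>16)&0xFF=77, (v>>8)&0xFF=AC, v&0xFF=F1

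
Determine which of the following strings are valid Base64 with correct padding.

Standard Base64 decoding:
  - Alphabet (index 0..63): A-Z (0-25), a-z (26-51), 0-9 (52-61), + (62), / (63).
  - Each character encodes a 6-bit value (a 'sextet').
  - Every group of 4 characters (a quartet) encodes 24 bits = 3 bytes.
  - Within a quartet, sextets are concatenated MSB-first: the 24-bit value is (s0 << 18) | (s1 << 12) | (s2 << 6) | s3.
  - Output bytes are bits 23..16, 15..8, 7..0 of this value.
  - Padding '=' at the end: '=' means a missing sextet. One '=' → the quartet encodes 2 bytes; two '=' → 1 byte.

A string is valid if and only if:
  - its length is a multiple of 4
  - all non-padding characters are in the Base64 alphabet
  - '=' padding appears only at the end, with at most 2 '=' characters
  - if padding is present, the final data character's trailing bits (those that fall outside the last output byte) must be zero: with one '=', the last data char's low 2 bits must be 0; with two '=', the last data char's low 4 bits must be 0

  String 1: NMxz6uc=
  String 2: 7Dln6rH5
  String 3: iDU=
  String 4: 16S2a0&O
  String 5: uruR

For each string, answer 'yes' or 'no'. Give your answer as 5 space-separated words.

Answer: yes yes yes no yes

Derivation:
String 1: 'NMxz6uc=' → valid
String 2: '7Dln6rH5' → valid
String 3: 'iDU=' → valid
String 4: '16S2a0&O' → invalid (bad char(s): ['&'])
String 5: 'uruR' → valid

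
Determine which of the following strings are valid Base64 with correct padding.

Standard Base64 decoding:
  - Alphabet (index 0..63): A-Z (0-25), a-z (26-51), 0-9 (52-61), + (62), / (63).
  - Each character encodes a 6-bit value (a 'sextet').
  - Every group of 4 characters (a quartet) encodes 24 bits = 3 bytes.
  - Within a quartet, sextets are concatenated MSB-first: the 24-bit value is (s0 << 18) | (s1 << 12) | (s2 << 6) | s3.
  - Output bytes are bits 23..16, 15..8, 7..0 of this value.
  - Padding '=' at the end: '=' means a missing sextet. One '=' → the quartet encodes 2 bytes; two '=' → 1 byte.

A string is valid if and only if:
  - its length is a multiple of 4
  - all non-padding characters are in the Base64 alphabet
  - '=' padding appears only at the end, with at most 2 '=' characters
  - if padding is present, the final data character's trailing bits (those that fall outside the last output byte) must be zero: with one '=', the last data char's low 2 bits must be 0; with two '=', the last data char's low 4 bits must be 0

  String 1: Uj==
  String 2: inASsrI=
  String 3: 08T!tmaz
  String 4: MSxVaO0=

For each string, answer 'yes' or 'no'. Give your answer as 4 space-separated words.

String 1: 'Uj==' → invalid (bad trailing bits)
String 2: 'inASsrI=' → valid
String 3: '08T!tmaz' → invalid (bad char(s): ['!'])
String 4: 'MSxVaO0=' → valid

Answer: no yes no yes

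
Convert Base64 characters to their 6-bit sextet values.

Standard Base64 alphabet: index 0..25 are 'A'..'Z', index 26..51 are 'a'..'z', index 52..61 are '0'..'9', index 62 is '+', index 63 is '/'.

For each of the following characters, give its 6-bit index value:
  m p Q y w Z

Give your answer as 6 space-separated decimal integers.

'm': a..z range, 26 + ord('m') − ord('a') = 38
'p': a..z range, 26 + ord('p') − ord('a') = 41
'Q': A..Z range, ord('Q') − ord('A') = 16
'y': a..z range, 26 + ord('y') − ord('a') = 50
'w': a..z range, 26 + ord('w') − ord('a') = 48
'Z': A..Z range, ord('Z') − ord('A') = 25

Answer: 38 41 16 50 48 25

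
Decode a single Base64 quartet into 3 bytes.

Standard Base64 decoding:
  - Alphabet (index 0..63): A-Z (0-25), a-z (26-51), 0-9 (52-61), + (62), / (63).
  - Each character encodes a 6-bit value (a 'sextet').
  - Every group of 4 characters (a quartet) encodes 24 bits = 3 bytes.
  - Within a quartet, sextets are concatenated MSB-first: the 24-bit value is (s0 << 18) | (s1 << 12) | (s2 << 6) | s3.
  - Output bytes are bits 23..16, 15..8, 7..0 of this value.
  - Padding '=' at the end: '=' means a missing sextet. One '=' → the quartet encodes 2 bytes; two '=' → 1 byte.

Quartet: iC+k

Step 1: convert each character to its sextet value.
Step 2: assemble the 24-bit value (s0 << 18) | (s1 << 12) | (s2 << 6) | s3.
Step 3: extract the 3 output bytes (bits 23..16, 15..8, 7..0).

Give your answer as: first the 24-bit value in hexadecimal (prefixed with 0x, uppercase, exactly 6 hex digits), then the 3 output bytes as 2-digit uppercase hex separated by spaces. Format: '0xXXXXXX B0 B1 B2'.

Answer: 0x882FA4 88 2F A4

Derivation:
Sextets: i=34, C=2, +=62, k=36
24-bit: (34<<18) | (2<<12) | (62<<6) | 36
      = 0x880000 | 0x002000 | 0x000F80 | 0x000024
      = 0x882FA4
Bytes: (v>>16)&0xFF=88, (v>>8)&0xFF=2F, v&0xFF=A4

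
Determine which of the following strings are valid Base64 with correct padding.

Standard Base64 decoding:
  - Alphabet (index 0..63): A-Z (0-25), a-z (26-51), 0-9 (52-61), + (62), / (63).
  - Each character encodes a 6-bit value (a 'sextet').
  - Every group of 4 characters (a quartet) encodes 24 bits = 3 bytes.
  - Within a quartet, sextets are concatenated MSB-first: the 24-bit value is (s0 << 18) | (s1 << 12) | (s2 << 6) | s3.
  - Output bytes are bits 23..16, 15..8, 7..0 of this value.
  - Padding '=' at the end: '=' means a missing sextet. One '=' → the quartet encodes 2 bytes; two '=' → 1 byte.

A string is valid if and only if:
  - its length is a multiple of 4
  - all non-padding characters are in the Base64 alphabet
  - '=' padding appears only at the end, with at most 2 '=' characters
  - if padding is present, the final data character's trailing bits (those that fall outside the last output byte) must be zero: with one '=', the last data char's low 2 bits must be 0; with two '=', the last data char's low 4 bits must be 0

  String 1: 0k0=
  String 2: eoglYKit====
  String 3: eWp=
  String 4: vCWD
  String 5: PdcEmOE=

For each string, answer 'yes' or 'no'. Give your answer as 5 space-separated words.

Answer: yes no no yes yes

Derivation:
String 1: '0k0=' → valid
String 2: 'eoglYKit====' → invalid (4 pad chars (max 2))
String 3: 'eWp=' → invalid (bad trailing bits)
String 4: 'vCWD' → valid
String 5: 'PdcEmOE=' → valid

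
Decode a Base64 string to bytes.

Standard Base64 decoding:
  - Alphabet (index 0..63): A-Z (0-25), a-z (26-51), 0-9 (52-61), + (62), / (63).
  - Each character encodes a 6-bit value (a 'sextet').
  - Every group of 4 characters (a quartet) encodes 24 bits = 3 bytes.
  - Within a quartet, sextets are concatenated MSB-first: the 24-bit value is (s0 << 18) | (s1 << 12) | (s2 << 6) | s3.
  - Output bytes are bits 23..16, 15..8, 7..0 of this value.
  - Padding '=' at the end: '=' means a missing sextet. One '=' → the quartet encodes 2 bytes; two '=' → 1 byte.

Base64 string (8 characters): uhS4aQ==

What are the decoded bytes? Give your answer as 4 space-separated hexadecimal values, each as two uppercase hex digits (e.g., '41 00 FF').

Answer: BA 14 B8 69

Derivation:
After char 0 ('u'=46): chars_in_quartet=1 acc=0x2E bytes_emitted=0
After char 1 ('h'=33): chars_in_quartet=2 acc=0xBA1 bytes_emitted=0
After char 2 ('S'=18): chars_in_quartet=3 acc=0x2E852 bytes_emitted=0
After char 3 ('4'=56): chars_in_quartet=4 acc=0xBA14B8 -> emit BA 14 B8, reset; bytes_emitted=3
After char 4 ('a'=26): chars_in_quartet=1 acc=0x1A bytes_emitted=3
After char 5 ('Q'=16): chars_in_quartet=2 acc=0x690 bytes_emitted=3
Padding '==': partial quartet acc=0x690 -> emit 69; bytes_emitted=4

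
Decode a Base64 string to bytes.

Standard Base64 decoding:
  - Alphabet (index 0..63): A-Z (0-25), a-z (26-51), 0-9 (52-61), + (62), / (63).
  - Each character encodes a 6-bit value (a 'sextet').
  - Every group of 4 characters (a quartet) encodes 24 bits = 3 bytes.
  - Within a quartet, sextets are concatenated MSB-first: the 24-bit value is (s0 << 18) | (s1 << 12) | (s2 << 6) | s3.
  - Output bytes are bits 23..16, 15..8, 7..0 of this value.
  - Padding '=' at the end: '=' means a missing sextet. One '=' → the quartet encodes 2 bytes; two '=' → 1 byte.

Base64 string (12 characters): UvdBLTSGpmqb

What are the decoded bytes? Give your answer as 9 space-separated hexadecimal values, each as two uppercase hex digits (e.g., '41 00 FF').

After char 0 ('U'=20): chars_in_quartet=1 acc=0x14 bytes_emitted=0
After char 1 ('v'=47): chars_in_quartet=2 acc=0x52F bytes_emitted=0
After char 2 ('d'=29): chars_in_quartet=3 acc=0x14BDD bytes_emitted=0
After char 3 ('B'=1): chars_in_quartet=4 acc=0x52F741 -> emit 52 F7 41, reset; bytes_emitted=3
After char 4 ('L'=11): chars_in_quartet=1 acc=0xB bytes_emitted=3
After char 5 ('T'=19): chars_in_quartet=2 acc=0x2D3 bytes_emitted=3
After char 6 ('S'=18): chars_in_quartet=3 acc=0xB4D2 bytes_emitted=3
After char 7 ('G'=6): chars_in_quartet=4 acc=0x2D3486 -> emit 2D 34 86, reset; bytes_emitted=6
After char 8 ('p'=41): chars_in_quartet=1 acc=0x29 bytes_emitted=6
After char 9 ('m'=38): chars_in_quartet=2 acc=0xA66 bytes_emitted=6
After char 10 ('q'=42): chars_in_quartet=3 acc=0x299AA bytes_emitted=6
After char 11 ('b'=27): chars_in_quartet=4 acc=0xA66A9B -> emit A6 6A 9B, reset; bytes_emitted=9

Answer: 52 F7 41 2D 34 86 A6 6A 9B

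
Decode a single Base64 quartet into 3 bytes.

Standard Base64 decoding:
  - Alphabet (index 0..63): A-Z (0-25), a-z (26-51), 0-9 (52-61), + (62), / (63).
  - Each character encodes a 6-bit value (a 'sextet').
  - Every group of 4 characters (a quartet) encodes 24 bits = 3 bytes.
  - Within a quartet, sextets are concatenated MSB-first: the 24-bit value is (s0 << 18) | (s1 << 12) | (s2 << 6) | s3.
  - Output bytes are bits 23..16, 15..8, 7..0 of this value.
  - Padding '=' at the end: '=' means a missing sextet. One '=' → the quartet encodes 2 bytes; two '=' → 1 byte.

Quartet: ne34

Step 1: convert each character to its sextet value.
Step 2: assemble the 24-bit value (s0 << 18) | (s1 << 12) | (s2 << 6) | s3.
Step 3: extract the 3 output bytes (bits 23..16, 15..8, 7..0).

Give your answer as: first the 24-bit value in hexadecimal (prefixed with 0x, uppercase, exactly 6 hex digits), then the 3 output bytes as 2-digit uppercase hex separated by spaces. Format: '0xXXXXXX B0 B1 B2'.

Sextets: n=39, e=30, 3=55, 4=56
24-bit: (39<<18) | (30<<12) | (55<<6) | 56
      = 0x9C0000 | 0x01E000 | 0x000DC0 | 0x000038
      = 0x9DEDF8
Bytes: (v>>16)&0xFF=9D, (v>>8)&0xFF=ED, v&0xFF=F8

Answer: 0x9DEDF8 9D ED F8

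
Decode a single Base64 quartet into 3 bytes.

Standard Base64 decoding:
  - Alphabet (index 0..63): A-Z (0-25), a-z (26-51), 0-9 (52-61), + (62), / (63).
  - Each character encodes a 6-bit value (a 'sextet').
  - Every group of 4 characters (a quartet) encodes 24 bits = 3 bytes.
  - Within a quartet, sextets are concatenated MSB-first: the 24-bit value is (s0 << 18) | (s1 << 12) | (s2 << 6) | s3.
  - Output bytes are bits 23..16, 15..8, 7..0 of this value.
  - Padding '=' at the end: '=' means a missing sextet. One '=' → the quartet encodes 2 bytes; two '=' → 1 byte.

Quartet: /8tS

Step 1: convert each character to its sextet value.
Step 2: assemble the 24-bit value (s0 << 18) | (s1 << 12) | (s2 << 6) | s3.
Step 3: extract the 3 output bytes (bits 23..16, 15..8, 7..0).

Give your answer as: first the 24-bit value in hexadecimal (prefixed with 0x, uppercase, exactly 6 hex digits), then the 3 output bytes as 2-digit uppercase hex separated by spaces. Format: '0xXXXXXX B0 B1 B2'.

Sextets: /=63, 8=60, t=45, S=18
24-bit: (63<<18) | (60<<12) | (45<<6) | 18
      = 0xFC0000 | 0x03C000 | 0x000B40 | 0x000012
      = 0xFFCB52
Bytes: (v>>16)&0xFF=FF, (v>>8)&0xFF=CB, v&0xFF=52

Answer: 0xFFCB52 FF CB 52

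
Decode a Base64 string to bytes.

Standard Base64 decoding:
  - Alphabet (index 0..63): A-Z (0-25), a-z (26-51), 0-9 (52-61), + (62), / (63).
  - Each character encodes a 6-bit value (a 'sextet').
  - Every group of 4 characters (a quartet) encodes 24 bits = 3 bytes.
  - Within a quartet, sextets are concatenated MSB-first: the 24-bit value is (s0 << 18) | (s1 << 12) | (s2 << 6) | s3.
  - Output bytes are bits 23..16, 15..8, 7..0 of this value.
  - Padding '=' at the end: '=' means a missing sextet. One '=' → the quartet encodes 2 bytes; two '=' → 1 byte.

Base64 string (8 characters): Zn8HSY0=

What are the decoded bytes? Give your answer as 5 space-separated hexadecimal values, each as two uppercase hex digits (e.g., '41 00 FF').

After char 0 ('Z'=25): chars_in_quartet=1 acc=0x19 bytes_emitted=0
After char 1 ('n'=39): chars_in_quartet=2 acc=0x667 bytes_emitted=0
After char 2 ('8'=60): chars_in_quartet=3 acc=0x199FC bytes_emitted=0
After char 3 ('H'=7): chars_in_quartet=4 acc=0x667F07 -> emit 66 7F 07, reset; bytes_emitted=3
After char 4 ('S'=18): chars_in_quartet=1 acc=0x12 bytes_emitted=3
After char 5 ('Y'=24): chars_in_quartet=2 acc=0x498 bytes_emitted=3
After char 6 ('0'=52): chars_in_quartet=3 acc=0x12634 bytes_emitted=3
Padding '=': partial quartet acc=0x12634 -> emit 49 8D; bytes_emitted=5

Answer: 66 7F 07 49 8D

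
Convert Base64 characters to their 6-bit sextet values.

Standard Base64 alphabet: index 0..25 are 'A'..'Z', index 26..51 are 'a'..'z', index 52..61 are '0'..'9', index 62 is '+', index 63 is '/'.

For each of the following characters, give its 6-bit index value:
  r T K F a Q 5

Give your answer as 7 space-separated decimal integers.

Answer: 43 19 10 5 26 16 57

Derivation:
'r': a..z range, 26 + ord('r') − ord('a') = 43
'T': A..Z range, ord('T') − ord('A') = 19
'K': A..Z range, ord('K') − ord('A') = 10
'F': A..Z range, ord('F') − ord('A') = 5
'a': a..z range, 26 + ord('a') − ord('a') = 26
'Q': A..Z range, ord('Q') − ord('A') = 16
'5': 0..9 range, 52 + ord('5') − ord('0') = 57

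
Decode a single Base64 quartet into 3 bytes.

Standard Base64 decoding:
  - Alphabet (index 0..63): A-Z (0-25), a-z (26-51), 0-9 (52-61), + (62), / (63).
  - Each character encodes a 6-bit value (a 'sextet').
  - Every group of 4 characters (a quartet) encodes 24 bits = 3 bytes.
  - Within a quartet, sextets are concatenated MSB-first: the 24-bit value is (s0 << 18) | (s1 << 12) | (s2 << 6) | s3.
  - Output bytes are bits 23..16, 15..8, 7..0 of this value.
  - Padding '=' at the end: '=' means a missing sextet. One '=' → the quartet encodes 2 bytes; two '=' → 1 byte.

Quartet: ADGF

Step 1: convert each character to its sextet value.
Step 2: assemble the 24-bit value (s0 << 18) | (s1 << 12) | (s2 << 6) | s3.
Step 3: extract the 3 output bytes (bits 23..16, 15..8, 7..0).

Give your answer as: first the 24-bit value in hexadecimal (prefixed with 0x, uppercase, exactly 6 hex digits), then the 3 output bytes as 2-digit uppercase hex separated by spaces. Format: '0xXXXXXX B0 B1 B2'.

Sextets: A=0, D=3, G=6, F=5
24-bit: (0<<18) | (3<<12) | (6<<6) | 5
      = 0x000000 | 0x003000 | 0x000180 | 0x000005
      = 0x003185
Bytes: (v>>16)&0xFF=00, (v>>8)&0xFF=31, v&0xFF=85

Answer: 0x003185 00 31 85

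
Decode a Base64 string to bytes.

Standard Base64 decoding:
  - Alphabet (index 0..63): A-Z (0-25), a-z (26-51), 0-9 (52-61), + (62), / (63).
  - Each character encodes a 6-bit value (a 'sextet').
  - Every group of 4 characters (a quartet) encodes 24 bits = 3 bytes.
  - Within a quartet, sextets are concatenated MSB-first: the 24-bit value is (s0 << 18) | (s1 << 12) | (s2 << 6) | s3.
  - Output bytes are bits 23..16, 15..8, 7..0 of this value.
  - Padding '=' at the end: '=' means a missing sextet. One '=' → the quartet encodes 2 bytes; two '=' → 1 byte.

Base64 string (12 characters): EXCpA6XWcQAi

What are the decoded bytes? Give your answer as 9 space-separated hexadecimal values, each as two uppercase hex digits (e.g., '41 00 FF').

After char 0 ('E'=4): chars_in_quartet=1 acc=0x4 bytes_emitted=0
After char 1 ('X'=23): chars_in_quartet=2 acc=0x117 bytes_emitted=0
After char 2 ('C'=2): chars_in_quartet=3 acc=0x45C2 bytes_emitted=0
After char 3 ('p'=41): chars_in_quartet=4 acc=0x1170A9 -> emit 11 70 A9, reset; bytes_emitted=3
After char 4 ('A'=0): chars_in_quartet=1 acc=0x0 bytes_emitted=3
After char 5 ('6'=58): chars_in_quartet=2 acc=0x3A bytes_emitted=3
After char 6 ('X'=23): chars_in_quartet=3 acc=0xE97 bytes_emitted=3
After char 7 ('W'=22): chars_in_quartet=4 acc=0x3A5D6 -> emit 03 A5 D6, reset; bytes_emitted=6
After char 8 ('c'=28): chars_in_quartet=1 acc=0x1C bytes_emitted=6
After char 9 ('Q'=16): chars_in_quartet=2 acc=0x710 bytes_emitted=6
After char 10 ('A'=0): chars_in_quartet=3 acc=0x1C400 bytes_emitted=6
After char 11 ('i'=34): chars_in_quartet=4 acc=0x710022 -> emit 71 00 22, reset; bytes_emitted=9

Answer: 11 70 A9 03 A5 D6 71 00 22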